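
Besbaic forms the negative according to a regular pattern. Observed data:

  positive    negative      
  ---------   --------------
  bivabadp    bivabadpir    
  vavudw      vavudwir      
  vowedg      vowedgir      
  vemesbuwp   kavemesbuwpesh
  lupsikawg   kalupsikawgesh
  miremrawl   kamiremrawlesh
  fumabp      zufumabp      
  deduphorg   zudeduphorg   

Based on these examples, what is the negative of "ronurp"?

"ronurp" has second-to-last letter 'r'. The one such stem in the data (deduphorg → zudeduphorg) adds the prefix zu-, so the same rule applies.
The other patterns: stems whose second-to-last letter is 'd' add -ir; stems whose second-to-last letter is 'w' add ka- … -esh around the stem.
So ronurp → zuronurp.

zuronurp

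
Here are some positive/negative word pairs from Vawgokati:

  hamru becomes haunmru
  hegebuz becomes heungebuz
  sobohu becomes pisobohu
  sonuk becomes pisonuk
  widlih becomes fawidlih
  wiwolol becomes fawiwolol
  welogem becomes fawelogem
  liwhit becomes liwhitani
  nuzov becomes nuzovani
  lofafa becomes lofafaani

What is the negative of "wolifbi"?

fawolifbi

"wolifbi" begins with w-. The stems beginning with w- (widlih → fawidlih, wiwolol → fawiwolol, welogem → fawelogem) add the prefix fa-.
So wolifbi → fawolifbi.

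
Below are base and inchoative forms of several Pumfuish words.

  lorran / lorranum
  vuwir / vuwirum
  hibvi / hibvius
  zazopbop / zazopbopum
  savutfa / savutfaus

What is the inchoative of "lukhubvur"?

lukhubvurum

hibvi and vuwir both have last vowel 'i' yet inflect differently (hibvius, vuwirum), so the last vowel is not what conditions the rule; whether the stem ends in a vowel or a consonant is.
"lukhubvur" ends in a consonant. The stems ending in a consonant (vuwir → vuwirum, lorran → lorranum, zazopbop → zazopbopum) add -um.
The other pattern: stems ending in a vowel add -us.
So lukhubvur → lukhubvurum.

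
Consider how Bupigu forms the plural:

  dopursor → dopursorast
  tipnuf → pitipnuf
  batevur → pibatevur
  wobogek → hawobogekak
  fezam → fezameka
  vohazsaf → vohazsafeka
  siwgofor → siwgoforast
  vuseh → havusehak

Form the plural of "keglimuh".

"keglimuh" has last vowel 'u'. The stems whose last vowel is 'u' (batevur → pibatevur, tipnuf → pitipnuf) add the prefix pi-.
So keglimuh → pikeglimuh.

pikeglimuh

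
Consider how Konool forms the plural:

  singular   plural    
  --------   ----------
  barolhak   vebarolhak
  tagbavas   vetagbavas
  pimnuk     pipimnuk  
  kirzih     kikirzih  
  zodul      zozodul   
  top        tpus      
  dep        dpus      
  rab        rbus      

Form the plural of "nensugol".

"nensugol" has 3 vowels. The stems with 3 vowels (barolhak → vebarolhak, tagbavas → vetagbavas) add the prefix ve-.
The other patterns: stems with 1 vowel delete the last vowel and add -us; stems with 2 vowels repeat the first consonant+vowel as a prefix.
So nensugol → venensugol.

venensugol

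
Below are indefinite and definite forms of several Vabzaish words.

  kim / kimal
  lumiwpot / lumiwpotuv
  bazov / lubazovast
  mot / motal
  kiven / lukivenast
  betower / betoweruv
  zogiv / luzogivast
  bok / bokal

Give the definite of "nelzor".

mot and lumiwpot both end in -t yet inflect differently (motal, lumiwpotuv), so the final letter is not what conditions the rule; the number of vowels is.
"nelzor" has 2 vowels. The stems with 2 vowels (bazov → lubazovast, kiven → lukivenast, zogiv → luzogivast) add lu- … -ast around the stem.
The other patterns: stems with 1 vowel add -al; stems with 3 vowels add -uv.
So nelzor → lunelzorast.

lunelzorast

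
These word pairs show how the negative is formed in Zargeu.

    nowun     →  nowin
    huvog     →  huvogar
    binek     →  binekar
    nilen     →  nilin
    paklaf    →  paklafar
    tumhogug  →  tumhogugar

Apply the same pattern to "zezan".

zezin

nilen and binek both have last vowel 'e' yet inflect differently (nilin, binekar), so the last vowel is not what conditions the rule; the final letter is.
"zezan" ends in -n. The stems ending in -n (nilen → nilin, nowun → nowin) change the last vowel to 'i'.
The other pattern: stems ending in -f, -g or -k add -ar.
So zezan → zezin.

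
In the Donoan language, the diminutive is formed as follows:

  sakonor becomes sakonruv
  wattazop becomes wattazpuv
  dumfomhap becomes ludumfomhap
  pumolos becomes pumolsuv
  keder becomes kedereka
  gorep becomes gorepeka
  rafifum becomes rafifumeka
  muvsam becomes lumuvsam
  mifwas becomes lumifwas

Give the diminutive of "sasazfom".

sasazfmuv

"sasazfom" has last vowel 'o'. The stems whose last vowel is 'o' (sakonor → sakonruv, wattazop → wattazpuv, pumolos → pumolsuv) delete the last vowel and add -uv.
So sasazfom → sasazfmuv.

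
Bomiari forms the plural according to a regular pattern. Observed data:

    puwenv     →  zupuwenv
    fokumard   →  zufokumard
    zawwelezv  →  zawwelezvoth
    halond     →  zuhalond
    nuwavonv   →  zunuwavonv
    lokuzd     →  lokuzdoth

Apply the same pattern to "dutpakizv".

dutpakizvoth

"dutpakizv" has second-to-last letter 'z'. The stems whose second-to-last letter is 'z' (zawwelezv → zawwelezvoth, lokuzd → lokuzdoth) add -oth.
So dutpakizv → dutpakizvoth.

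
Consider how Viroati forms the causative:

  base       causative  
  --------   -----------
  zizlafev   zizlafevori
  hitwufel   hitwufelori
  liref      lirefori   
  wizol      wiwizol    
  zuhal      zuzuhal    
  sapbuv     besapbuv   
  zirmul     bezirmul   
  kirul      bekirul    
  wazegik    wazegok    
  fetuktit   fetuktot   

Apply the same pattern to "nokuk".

benokuk

hitwufel and wizol both end in -l yet inflect differently (hitwufelori, wiwizol), so the final letter is not what conditions the rule; the last vowel is.
"nokuk" has last vowel 'u'. The stems whose last vowel is 'u' (sapbuv → besapbuv, zirmul → bezirmul, kirul → bekirul) add the prefix be-.
So nokuk → benokuk.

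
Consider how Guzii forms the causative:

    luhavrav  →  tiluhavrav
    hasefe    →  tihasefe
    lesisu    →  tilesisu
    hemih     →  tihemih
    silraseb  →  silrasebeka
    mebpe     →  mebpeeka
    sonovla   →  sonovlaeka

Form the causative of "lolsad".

tilolsad

hasefe and mebpe both end in -e yet inflect differently (tihasefe, mebpeeka), so the final letter is not what conditions the rule; the first letter is.
"lolsad" begins with l-. The stems beginning with l- (luhavrav → tiluhavrav, lesisu → tilesisu) add the prefix ti-.
So lolsad → tilolsad.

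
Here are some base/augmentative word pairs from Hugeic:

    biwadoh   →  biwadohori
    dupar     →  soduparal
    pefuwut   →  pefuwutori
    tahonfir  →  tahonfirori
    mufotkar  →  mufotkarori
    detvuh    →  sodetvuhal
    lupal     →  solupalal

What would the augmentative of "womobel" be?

"womobel" has 3 vowels. The stems with 3 vowels (pefuwut → pefuwutori, tahonfir → tahonfirori, mufotkar → mufotkarori) add -ori.
The other pattern: stems with 2 vowels add so- … -al around the stem.
So womobel → womobelori.

womobelori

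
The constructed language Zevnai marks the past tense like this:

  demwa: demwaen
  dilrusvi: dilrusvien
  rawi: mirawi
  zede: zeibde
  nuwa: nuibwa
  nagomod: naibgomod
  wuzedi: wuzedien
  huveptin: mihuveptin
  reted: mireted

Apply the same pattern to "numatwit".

nuibmatwit

reted and nagomod both end in -d yet inflect differently (mireted, naibgomod), so the final letter is not what conditions the rule; the first letter is.
"numatwit" begins with n-. The stems beginning with n- (nuwa → nuibwa, nagomod → naibgomod) insert -ib- after the first vowel.
The other patterns: stems beginning with h- or r- add the prefix mi-; stems beginning with d- or w- add -en.
So numatwit → nuibmatwit.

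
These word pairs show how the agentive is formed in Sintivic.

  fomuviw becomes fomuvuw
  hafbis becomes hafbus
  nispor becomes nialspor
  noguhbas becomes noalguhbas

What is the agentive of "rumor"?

hafbis and noguhbas both end in -s yet inflect differently (hafbus, noalguhbas), so the final letter is not what conditions the rule; the last vowel is.
"rumor" has last vowel 'o'. The one such stem in the data (nispor → nialspor) inserts -al- after the first vowel (as does noguhbas), so the same rule applies.
So rumor → rualmor.

rualmor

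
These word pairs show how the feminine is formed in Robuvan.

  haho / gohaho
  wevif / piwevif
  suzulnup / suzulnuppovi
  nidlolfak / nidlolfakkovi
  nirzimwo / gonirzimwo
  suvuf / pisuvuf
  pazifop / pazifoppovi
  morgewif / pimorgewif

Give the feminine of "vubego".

nirzimwo and pazifop both have last vowel 'o' yet inflect differently (gonirzimwo, pazifoppovi), so the last vowel is not what conditions the rule; the final letter is.
"vubego" ends in -o. The stems ending in -o (nirzimwo → gonirzimwo, haho → gohaho) add the prefix go-.
The other patterns: stems ending in -f add the prefix pi-; stems ending in -k or -p double the final consonant and add -ovi.
So vubego → govubego.

govubego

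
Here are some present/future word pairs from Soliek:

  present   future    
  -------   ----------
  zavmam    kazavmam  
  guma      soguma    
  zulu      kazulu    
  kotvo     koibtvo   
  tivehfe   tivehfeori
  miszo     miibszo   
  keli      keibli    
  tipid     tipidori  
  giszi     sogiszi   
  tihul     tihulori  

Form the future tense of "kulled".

giszi and keli both end in -i yet inflect differently (sogiszi, keibli), so the final letter is not what conditions the rule; the first letter is.
"kulled" begins with k-. The stems beginning with k- (keli → keibli, kotvo → koibtvo) insert -ib- after the first vowel.
The other patterns: stems beginning with g- add the prefix so-; stems beginning with z- add the prefix ka-; stems beginning with t- add -ori.
So kulled → kuiblled.

kuiblled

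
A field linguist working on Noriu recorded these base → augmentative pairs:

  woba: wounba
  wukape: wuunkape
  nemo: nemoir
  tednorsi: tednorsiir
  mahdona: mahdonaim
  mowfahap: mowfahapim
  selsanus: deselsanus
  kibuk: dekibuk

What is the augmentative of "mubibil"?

woba and mahdona both end in -a yet inflect differently (wounba, mahdonaim), so the final letter is not what conditions the rule; the first letter is.
"mubibil" begins with m-. The stems beginning with m- (mahdona → mahdonaim, mowfahap → mowfahapim) add -im.
So mubibil → mubibilim.

mubibilim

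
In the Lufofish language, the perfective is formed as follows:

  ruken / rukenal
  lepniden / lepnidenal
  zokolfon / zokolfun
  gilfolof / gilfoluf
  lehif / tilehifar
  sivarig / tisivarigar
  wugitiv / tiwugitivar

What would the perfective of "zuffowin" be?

ruken and zokolfon both end in -n yet inflect differently (rukenal, zokolfun), so the final letter is not what conditions the rule; the last vowel is.
"zuffowin" has last vowel 'i'. The stems whose last vowel is 'i' (lehif → tilehifar, sivarig → tisivarigar, wugitiv → tiwugitivar) add ti- … -ar around the stem.
So zuffowin → tizuffowinar.

tizuffowinar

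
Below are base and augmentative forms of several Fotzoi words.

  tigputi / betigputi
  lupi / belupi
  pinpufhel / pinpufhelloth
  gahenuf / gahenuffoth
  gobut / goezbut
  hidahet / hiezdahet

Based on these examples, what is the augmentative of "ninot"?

nieznot

gobut and gahenuf both have last vowel 'u' yet inflect differently (goezbut, gahenuffoth), so the last vowel is not what conditions the rule; the final letter is.
"ninot" ends in -t. The stems ending in -t (hidahet → hiezdahet, gobut → goezbut) insert -ez- after the first vowel.
The other patterns: stems ending in -i add the prefix be-; stems ending in -f or -l double the final consonant and add -oth.
So ninot → nieznot.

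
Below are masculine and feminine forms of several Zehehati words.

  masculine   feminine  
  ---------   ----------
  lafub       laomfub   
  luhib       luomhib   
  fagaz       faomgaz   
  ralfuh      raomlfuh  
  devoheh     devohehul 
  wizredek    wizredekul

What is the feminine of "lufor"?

luomfor

"lufor" has 2 vowels. The stems with 2 vowels (lafub → laomfub, luhib → luomhib, fagaz → faomgaz) insert -om- after the first vowel.
So lufor → luomfor.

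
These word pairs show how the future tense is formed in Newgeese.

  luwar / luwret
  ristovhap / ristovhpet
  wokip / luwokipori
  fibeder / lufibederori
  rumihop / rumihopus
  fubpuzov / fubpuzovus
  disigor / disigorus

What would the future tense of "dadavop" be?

ristovhap and wokip both end in -p yet inflect differently (ristovhpet, luwokipori), so the final letter is not what conditions the rule; the last vowel is.
"dadavop" has last vowel 'o'. The stems whose last vowel is 'o' (rumihop → rumihopus, fubpuzov → fubpuzovus, disigor → disigorus) add -us.
So dadavop → dadavopus.

dadavopus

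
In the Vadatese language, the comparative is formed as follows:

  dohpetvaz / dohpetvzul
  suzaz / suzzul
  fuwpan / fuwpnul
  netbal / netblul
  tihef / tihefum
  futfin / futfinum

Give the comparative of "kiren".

fuwpan and futfin both end in -n yet inflect differently (fuwpnul, futfinum), so the final letter is not what conditions the rule; the last vowel is.
"kiren" has last vowel 'e'. The one such stem in the data (tihef → tihefum) adds -um, so the same rule applies.
So kiren → kirenum.

kirenum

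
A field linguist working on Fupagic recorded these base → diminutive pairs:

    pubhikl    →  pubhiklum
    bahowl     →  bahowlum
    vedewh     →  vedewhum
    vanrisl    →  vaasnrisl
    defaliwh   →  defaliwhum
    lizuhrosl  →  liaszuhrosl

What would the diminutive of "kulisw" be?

kuaslisw

bahowl and lizuhrosl both end in -l yet inflect differently (bahowlum, liaszuhrosl), so the final letter is not what conditions the rule; the second-to-last letter is.
"kulisw" has second-to-last letter 's'. The stems whose second-to-last letter is 's' (lizuhrosl → liaszuhrosl, vanrisl → vaasnrisl) insert -as- after the first vowel.
So kulisw → kuaslisw.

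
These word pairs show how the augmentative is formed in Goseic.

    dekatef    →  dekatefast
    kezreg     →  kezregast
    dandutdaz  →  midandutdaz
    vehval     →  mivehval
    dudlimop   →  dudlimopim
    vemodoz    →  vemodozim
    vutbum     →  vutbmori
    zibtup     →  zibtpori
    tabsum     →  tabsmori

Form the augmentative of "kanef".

dandutdaz and vemodoz both end in -z yet inflect differently (midandutdaz, vemodozim), so the final letter is not what conditions the rule; the last vowel is.
"kanef" has last vowel 'e'. The stems whose last vowel is 'e' (dekatef → dekatefast, kezreg → kezregast) add -ast.
The other patterns: stems whose last vowel is 'a' add the prefix mi-; stems whose last vowel is 'o' add -im; stems whose last vowel is 'u' delete the last vowel and add -ori.
So kanef → kanefast.

kanefast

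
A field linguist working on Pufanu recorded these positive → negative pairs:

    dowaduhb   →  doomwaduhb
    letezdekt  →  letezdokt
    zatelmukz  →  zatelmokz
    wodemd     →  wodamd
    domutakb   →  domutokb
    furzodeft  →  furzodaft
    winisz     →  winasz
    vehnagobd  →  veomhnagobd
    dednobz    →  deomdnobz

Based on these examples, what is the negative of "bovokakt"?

bovokokt

"bovokakt" has second-to-last letter 'k'. The stems whose second-to-last letter is 'k' (letezdekt → letezdokt, domutakb → domutokb, zatelmukz → zatelmokz) change the last vowel to 'o'.
The other patterns: stems whose second-to-last letter is 'b' or 'h' insert -om- after the first vowel; stems whose second-to-last letter is 'f', 'm' or 's' change the last vowel to 'a'.
So bovokakt → bovokokt.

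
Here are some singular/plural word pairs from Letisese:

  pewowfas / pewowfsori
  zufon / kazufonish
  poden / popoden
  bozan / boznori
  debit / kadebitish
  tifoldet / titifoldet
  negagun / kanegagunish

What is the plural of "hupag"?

poden and bozan both end in -n yet inflect differently (popoden, boznori), so the final letter is not what conditions the rule; the last vowel is.
"hupag" has last vowel 'a'. The stems whose last vowel is 'a' (bozan → boznori, pewowfas → pewowfsori) delete the last vowel and add -ori.
The other patterns: stems whose last vowel is 'e' repeat the first consonant+vowel as a prefix; stems whose last vowel is 'i', 'o' or 'u' add ka- … -ish around the stem.
So hupag → hupgori.

hupgori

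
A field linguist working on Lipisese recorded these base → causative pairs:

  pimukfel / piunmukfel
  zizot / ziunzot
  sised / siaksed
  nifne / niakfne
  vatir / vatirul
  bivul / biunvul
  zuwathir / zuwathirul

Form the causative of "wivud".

pimukfel and nifne both have last vowel 'e' yet inflect differently (piunmukfel, niakfne), so the last vowel is not what conditions the rule; the final letter is.
"wivud" ends in -d. The one such stem in the data (sised → siaksed) inserts -ak- after the first vowel (as does nifne), so the same rule applies.
The other patterns: stems ending in -r add -ul; stems ending in -l or -t insert -un- after the first vowel.
So wivud → wiakvud.

wiakvud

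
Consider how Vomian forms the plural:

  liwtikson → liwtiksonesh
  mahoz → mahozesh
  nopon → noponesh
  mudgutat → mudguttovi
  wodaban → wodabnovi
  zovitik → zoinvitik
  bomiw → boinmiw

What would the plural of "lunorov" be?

liwtikson and wodaban both end in -n yet inflect differently (liwtiksonesh, wodabnovi), so the final letter is not what conditions the rule; the last vowel is.
"lunorov" has last vowel 'o'. The stems whose last vowel is 'o' (liwtikson → liwtiksonesh, mahoz → mahozesh, nopon → noponesh) add -esh.
So lunorov → lunorovesh.

lunorovesh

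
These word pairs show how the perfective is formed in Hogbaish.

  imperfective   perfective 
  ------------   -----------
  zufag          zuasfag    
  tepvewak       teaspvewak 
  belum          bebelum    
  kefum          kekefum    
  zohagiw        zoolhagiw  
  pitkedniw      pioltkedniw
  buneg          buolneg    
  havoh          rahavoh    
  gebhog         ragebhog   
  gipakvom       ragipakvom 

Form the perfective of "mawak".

zufag and buneg both end in -g yet inflect differently (zuasfag, buolneg), so the final letter is not what conditions the rule; the last vowel is.
"mawak" has last vowel 'a'. The stems whose last vowel is 'a' (zufag → zuasfag, tepvewak → teaspvewak) insert -as- after the first vowel.
So mawak → maaswak.

maaswak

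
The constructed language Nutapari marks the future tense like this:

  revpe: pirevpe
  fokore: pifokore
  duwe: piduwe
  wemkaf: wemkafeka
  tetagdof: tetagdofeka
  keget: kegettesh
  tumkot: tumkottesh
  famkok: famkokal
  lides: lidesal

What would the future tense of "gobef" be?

gobefeka

"gobef" ends in -f. The stems ending in -f (wemkaf → wemkafeka, tetagdof → tetagdofeka) add -eka.
The other patterns: stems ending in -e add the prefix pi-; stems ending in -t double the final consonant and add -esh; stems ending in -k or -s add -al.
So gobef → gobefeka.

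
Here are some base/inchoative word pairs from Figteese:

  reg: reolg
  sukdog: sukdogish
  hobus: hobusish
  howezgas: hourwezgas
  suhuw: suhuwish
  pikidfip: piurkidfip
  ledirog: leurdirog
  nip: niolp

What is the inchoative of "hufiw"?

hufiwish

"hufiw" has 2 vowels. The stems with 2 vowels (suhuw → suhuwish, hobus → hobusish, sukdog → sukdogish) add -ish.
So hufiw → hufiwish.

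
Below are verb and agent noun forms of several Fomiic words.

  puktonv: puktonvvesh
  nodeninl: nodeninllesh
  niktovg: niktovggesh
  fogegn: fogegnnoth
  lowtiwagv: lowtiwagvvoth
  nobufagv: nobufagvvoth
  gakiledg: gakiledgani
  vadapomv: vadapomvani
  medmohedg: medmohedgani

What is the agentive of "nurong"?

nuronggesh

puktonv and lowtiwagv both end in -v yet inflect differently (puktonvvesh, lowtiwagvvoth), so the final letter is not what conditions the rule; the second-to-last letter is.
"nurong" has second-to-last letter 'n'. The stems whose second-to-last letter is 'n' (puktonv → puktonvvesh, nodeninl → nodeninllesh) double the final consonant and add -esh.
So nurong → nuronggesh.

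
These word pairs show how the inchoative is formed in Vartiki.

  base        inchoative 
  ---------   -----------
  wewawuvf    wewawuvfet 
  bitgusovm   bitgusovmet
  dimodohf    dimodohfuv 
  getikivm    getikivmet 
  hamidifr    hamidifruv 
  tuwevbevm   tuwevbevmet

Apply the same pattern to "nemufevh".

"nemufevh" has second-to-last letter 'v'. The stems whose second-to-last letter is 'v' (tuwevbevm → tuwevbevmet, wewawuvf → wewawuvfet, getikivm → getikivmet) add -et.
So nemufevh → nemufevhet.

nemufevhet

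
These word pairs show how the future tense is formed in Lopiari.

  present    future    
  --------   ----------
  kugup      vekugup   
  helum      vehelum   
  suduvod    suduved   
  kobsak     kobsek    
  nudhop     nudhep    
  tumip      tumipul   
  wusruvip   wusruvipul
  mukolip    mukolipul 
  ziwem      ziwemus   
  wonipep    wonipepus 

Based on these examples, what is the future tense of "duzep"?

duzepus

kugup and nudhop both end in -p yet inflect differently (vekugup, nudhep), so the final letter is not what conditions the rule; the last vowel is.
"duzep" has last vowel 'e'. The stems whose last vowel is 'e' (ziwem → ziwemus, wonipep → wonipepus) add -us.
So duzep → duzepus.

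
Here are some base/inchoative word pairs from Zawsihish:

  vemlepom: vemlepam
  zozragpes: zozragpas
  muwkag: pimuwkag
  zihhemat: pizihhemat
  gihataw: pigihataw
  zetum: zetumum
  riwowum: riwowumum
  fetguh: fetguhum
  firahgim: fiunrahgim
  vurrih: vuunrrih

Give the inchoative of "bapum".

bapumum

vemlepom and zetum both end in -m yet inflect differently (vemlepam, zetumum), so the final letter is not what conditions the rule; the last vowel is.
"bapum" has last vowel 'u'. The stems whose last vowel is 'u' (zetum → zetumum, riwowum → riwowumum, fetguh → fetguhum) add -um.
The other patterns: stems whose last vowel is 'e' or 'o' change the last vowel to 'a'; stems whose last vowel is 'a' add the prefix pi-; stems whose last vowel is 'i' insert -un- after the first vowel.
So bapum → bapumum.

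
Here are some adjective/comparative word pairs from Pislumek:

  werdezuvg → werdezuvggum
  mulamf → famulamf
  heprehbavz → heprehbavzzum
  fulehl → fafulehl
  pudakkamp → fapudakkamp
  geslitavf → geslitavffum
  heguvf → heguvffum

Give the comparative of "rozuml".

geslitavf and mulamf both end in -f yet inflect differently (geslitavffum, famulamf), so the final letter is not what conditions the rule; the second-to-last letter is.
"rozuml" has second-to-last letter 'm'. The stems whose second-to-last letter is 'm' (pudakkamp → fapudakkamp, mulamf → famulamf) add the prefix fa-.
So rozuml → farozuml.

farozuml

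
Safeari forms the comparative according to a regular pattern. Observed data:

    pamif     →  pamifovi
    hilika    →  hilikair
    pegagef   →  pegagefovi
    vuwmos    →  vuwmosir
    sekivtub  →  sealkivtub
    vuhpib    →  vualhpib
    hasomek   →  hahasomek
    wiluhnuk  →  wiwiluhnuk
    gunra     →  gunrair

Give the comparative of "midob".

mialdob

sekivtub and wiluhnuk both have last vowel 'u' yet inflect differently (sealkivtub, wiwiluhnuk), so the last vowel is not what conditions the rule; the final letter is.
"midob" ends in -b. The stems ending in -b (sekivtub → sealkivtub, vuhpib → vualhpib) insert -al- after the first vowel.
So midob → mialdob.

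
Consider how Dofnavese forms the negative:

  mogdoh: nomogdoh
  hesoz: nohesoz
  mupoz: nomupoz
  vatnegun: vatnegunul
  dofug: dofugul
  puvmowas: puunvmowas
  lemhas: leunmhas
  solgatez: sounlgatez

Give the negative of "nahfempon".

"nahfempon" has last vowel 'o'. The stems whose last vowel is 'o' (mogdoh → nomogdoh, hesoz → nohesoz, mupoz → nomupoz) add the prefix no-.
So nahfempon → nonahfempon.

nonahfempon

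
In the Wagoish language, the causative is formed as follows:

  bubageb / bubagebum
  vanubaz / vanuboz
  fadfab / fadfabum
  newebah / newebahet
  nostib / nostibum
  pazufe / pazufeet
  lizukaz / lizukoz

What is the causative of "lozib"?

lozibum

"lozib" ends in -b. The stems ending in -b (fadfab → fadfabum, bubageb → bubagebum, nostib → nostibum) add -um.
The other patterns: stems ending in -z change the last vowel to 'o'; stems ending in -e or -h add -et.
So lozib → lozibum.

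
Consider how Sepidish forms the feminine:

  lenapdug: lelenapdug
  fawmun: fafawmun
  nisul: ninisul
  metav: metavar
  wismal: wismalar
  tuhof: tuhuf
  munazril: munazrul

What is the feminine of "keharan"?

keharanar

"keharan" has last vowel 'a'. The stems whose last vowel is 'a' (metav → metavar, wismal → wismalar) add -ar.
So keharan → keharanar.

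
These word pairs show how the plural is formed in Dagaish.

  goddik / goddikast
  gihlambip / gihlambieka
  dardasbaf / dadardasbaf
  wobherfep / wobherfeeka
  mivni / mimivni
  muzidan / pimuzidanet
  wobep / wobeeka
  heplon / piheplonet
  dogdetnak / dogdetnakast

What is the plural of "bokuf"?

"bokuf" ends in -f. The one such stem in the data (dardasbaf → dadardasbaf) repeats the first consonant+vowel as a prefix (as does mivni), so the same rule applies.
So bokuf → bobokuf.

bobokuf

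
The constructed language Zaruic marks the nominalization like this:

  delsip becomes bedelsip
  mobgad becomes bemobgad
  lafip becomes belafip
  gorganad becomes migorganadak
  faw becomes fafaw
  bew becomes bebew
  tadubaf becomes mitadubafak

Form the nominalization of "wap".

wawap

mobgad and gorganad both end in -d yet inflect differently (bemobgad, migorganadak), so the final letter is not what conditions the rule; the number of vowels is.
"wap" has 1 vowel. The stems with 1 vowel (bew → bebew, faw → fafaw) repeat the first consonant+vowel as a prefix.
So wap → wawap.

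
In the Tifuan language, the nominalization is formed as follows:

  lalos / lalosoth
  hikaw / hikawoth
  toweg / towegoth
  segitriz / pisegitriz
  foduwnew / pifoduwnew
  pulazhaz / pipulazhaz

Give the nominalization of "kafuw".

kafuwoth

hikaw and foduwnew both end in -w yet inflect differently (hikawoth, pifoduwnew), so the final letter is not what conditions the rule; the number of vowels is.
"kafuw" has 2 vowels. The stems with 2 vowels (lalos → lalosoth, hikaw → hikawoth, toweg → towegoth) add -oth.
The other pattern: stems with 3 vowels add the prefix pi-.
So kafuw → kafuwoth.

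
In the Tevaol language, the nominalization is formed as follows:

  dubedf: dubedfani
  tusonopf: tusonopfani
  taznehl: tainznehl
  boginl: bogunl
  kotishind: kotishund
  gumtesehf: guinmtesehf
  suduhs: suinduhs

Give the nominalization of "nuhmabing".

nuhmabung

boginl and taznehl both end in -l yet inflect differently (bogunl, tainznehl), so the final letter is not what conditions the rule; the second-to-last letter is.
"nuhmabing" has second-to-last letter 'n'. The stems whose second-to-last letter is 'n' (kotishind → kotishund, boginl → bogunl) change the last vowel to 'u'.
The other patterns: stems whose second-to-last letter is 'h' insert -in- after the first vowel; stems whose second-to-last letter is 'd' or 'p' add -ani.
So nuhmabing → nuhmabung.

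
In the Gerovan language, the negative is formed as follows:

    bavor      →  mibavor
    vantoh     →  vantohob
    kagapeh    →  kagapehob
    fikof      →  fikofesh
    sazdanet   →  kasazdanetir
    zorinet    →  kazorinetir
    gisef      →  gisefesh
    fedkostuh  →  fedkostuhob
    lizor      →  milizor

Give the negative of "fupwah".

vantoh and lizor both have last vowel 'o' yet inflect differently (vantohob, milizor), so the last vowel is not what conditions the rule; the final letter is.
"fupwah" ends in -h. The stems ending in -h (kagapeh → kagapehob, vantoh → vantohob, fedkostuh → fedkostuhob) add -ob.
So fupwah → fupwahob.

fupwahob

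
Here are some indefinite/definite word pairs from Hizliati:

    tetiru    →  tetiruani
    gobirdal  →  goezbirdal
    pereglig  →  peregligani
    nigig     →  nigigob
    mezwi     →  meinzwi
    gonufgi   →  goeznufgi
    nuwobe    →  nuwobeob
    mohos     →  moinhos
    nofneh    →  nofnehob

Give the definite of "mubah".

"mubah" begins with m-. The stems beginning with m- (mezwi → meinzwi, mohos → moinhos) insert -in- after the first vowel.
The other patterns: stems beginning with n- add -ob; stems beginning with g- insert -ez- after the first vowel; stems beginning with p- or t- add -ani.
So mubah → muinbah.

muinbah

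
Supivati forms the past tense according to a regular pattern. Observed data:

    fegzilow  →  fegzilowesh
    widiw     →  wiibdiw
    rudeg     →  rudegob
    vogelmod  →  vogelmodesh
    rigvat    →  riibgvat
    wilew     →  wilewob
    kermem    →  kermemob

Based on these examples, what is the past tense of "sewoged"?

fegzilow and wilew both end in -w yet inflect differently (fegzilowesh, wilewob), so the final letter is not what conditions the rule; the last vowel is.
"sewoged" has last vowel 'e'. The stems whose last vowel is 'e' (wilew → wilewob, kermem → kermemob, rudeg → rudegob) add -ob.
So sewoged → sewogedob.

sewogedob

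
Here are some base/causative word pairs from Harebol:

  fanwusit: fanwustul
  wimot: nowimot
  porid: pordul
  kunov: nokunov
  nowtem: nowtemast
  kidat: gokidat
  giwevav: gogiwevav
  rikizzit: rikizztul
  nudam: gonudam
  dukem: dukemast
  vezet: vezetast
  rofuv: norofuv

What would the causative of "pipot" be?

"pipot" has last vowel 'o'. The stems whose last vowel is 'o' (kunov → nokunov, wimot → nowimot) add the prefix no-.
The other patterns: stems whose last vowel is 'a' add the prefix go-; stems whose last vowel is 'e' add -ast; stems whose last vowel is 'i' delete the last vowel and add -ul.
So pipot → nopipot.

nopipot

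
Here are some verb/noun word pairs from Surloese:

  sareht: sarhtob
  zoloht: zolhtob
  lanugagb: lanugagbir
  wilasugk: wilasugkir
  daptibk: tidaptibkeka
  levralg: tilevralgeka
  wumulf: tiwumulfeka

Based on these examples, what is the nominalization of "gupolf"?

tigupolfeka

wilasugk and daptibk both end in -k yet inflect differently (wilasugkir, tidaptibkeka), so the final letter is not what conditions the rule; the second-to-last letter is.
"gupolf" has second-to-last letter 'l'. The stems whose second-to-last letter is 'l' (levralg → tilevralgeka, wumulf → tiwumulfeka) add ti- … -eka around the stem.
So gupolf → tigupolfeka.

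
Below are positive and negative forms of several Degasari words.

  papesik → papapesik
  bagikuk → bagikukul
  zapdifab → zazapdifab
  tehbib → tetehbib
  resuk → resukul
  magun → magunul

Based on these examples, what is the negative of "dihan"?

didihan

"dihan" has last vowel 'a'. The one such stem in the data (zapdifab → zazapdifab) repeats the first consonant+vowel as a prefix (as do tehbib, papesik), so the same rule applies.
The other pattern: stems whose last vowel is 'u' add -ul.
So dihan → didihan.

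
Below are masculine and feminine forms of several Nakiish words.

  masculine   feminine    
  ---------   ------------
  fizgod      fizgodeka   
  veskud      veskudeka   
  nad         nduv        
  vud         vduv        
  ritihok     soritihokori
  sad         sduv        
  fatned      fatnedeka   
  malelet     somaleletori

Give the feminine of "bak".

bkuv

vud and fizgod both end in -d yet inflect differently (vduv, fizgodeka), so the final letter is not what conditions the rule; the number of vowels is.
"bak" has 1 vowel. The stems with 1 vowel (vud → vduv, nad → nduv, sad → sduv) delete the last vowel and add -uv.
So bak → bkuv.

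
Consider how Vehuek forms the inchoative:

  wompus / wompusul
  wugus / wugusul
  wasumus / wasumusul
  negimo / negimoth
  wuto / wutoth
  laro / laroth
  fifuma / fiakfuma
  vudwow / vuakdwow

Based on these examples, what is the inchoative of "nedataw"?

neakdataw

negimo and vudwow both have last vowel 'o' yet inflect differently (negimoth, vuakdwow), so the last vowel is not what conditions the rule; the final letter is.
"nedataw" ends in -w. The one such stem in the data (vudwow → vuakdwow) inserts -ak- after the first vowel (as does fifuma), so the same rule applies.
So nedataw → neakdataw.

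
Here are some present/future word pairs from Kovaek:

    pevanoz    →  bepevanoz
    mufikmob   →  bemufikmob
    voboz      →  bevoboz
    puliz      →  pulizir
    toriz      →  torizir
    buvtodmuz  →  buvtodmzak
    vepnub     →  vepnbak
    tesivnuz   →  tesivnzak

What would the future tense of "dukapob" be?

bedukapob

pevanoz and puliz both end in -z yet inflect differently (bepevanoz, pulizir), so the final letter is not what conditions the rule; the last vowel is.
"dukapob" has last vowel 'o'. The stems whose last vowel is 'o' (pevanoz → bepevanoz, mufikmob → bemufikmob, voboz → bevoboz) add the prefix be-.
The other patterns: stems whose last vowel is 'i' add -ir; stems whose last vowel is 'u' delete the last vowel and add -ak.
So dukapob → bedukapob.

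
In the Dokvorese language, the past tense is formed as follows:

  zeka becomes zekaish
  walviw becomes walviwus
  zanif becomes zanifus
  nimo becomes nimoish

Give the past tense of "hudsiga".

"hudsiga" ends in a vowel. The stems ending in a vowel (zeka → zekaish, nimo → nimoish) add -ish.
So hudsiga → hudsigaish.

hudsigaish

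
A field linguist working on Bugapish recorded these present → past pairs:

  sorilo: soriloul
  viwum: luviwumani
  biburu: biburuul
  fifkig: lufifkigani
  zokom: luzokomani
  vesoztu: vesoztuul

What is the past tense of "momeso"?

biburu and viwum both have last vowel 'u' yet inflect differently (biburuul, luviwumani), so the last vowel is not what conditions the rule; whether the stem ends in a vowel or a consonant is.
"momeso" ends in a vowel. The stems ending in a vowel (biburu → biburuul, vesoztu → vesoztuul, sorilo → soriloul) add -ul.
The other pattern: stems ending in a consonant add lu- … -ani around the stem.
So momeso → momesoul.

momesoul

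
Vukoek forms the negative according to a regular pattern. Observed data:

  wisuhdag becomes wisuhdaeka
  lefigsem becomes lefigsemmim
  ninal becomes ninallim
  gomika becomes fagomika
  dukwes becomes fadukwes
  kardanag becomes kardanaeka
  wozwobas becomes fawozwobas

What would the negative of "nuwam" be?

nuwammim

gomika and wisuhdag both have last vowel 'a' yet inflect differently (fagomika, wisuhdaeka), so the last vowel is not what conditions the rule; the final letter is.
"nuwam" ends in -m. The one such stem in the data (lefigsem → lefigsemmim) doubles the final consonant and adds -im (as does ninal), so the same rule applies.
So nuwam → nuwammim.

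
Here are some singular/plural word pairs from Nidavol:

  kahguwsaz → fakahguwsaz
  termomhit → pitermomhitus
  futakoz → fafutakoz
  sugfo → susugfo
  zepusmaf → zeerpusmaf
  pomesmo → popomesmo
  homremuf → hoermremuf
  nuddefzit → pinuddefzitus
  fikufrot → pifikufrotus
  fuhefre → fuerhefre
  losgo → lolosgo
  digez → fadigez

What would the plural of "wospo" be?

wowospo

fikufrot and futakoz both have last vowel 'o' yet inflect differently (pifikufrotus, fafutakoz), so the last vowel is not what conditions the rule; the final letter is.
"wospo" ends in -o. The stems ending in -o (pomesmo → popomesmo, losgo → lolosgo, sugfo → susugfo) repeat the first consonant+vowel as a prefix.
The other patterns: stems ending in -t add pi- … -us around the stem; stems ending in -z add the prefix fa-; stems ending in -e or -f insert -er- after the first vowel.
So wospo → wowospo.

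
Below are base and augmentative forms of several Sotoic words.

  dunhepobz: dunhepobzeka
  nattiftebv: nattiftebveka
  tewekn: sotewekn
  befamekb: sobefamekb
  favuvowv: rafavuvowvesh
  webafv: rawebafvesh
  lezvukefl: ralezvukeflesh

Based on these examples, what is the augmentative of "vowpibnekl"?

sovowpibnekl

nattiftebv and favuvowv both end in -v yet inflect differently (nattiftebveka, rafavuvowvesh), so the final letter is not what conditions the rule; the second-to-last letter is.
"vowpibnekl" has second-to-last letter 'k'. The stems whose second-to-last letter is 'k' (tewekn → sotewekn, befamekb → sobefamekb) add the prefix so-.
The other patterns: stems whose second-to-last letter is 'b' add -eka; stems whose second-to-last letter is 'f' or 'w' add ra- … -esh around the stem.
So vowpibnekl → sovowpibnekl.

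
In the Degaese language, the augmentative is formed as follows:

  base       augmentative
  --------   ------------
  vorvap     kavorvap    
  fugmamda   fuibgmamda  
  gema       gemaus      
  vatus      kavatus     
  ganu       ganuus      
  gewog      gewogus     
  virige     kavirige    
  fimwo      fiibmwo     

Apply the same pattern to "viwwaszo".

fugmamda and gema both end in -a yet inflect differently (fuibgmamda, gemaus), so the final letter is not what conditions the rule; the first letter is.
"viwwaszo" begins with v-. The stems beginning with v- (virige → kavirige, vatus → kavatus, vorvap → kavorvap) add the prefix ka-.
The other patterns: stems beginning with f- insert -ib- after the first vowel; stems beginning with g- add -us.
So viwwaszo → kaviwwaszo.

kaviwwaszo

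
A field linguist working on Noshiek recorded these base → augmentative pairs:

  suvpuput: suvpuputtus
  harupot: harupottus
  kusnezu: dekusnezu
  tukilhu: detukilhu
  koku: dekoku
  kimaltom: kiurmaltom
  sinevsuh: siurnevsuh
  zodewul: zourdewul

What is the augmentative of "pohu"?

suvpuput and kusnezu both have last vowel 'u' yet inflect differently (suvpuputtus, dekusnezu), so the last vowel is not what conditions the rule; the final letter is.
"pohu" ends in -u. The stems ending in -u (kusnezu → dekusnezu, tukilhu → detukilhu, koku → dekoku) add the prefix de-.
The other patterns: stems ending in -t double the final consonant and add -us; stems ending in -h, -l or -m insert -ur- after the first vowel.
So pohu → depohu.

depohu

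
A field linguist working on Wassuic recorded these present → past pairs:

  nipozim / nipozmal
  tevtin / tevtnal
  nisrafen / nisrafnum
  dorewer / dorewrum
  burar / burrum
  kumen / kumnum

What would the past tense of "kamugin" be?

"kamugin" has last vowel 'i'. The stems whose last vowel is 'i' (tevtin → tevtnal, nipozim → nipozmal) delete the last vowel and add -al.
The other pattern: stems whose last vowel is 'a' or 'e' delete the last vowel and add -um.
So kamugin → kamugnal.

kamugnal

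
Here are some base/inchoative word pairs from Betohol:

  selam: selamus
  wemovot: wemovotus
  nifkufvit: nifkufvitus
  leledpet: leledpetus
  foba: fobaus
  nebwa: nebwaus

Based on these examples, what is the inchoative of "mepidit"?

Every pair shown (selam → selamus, wemovot → wemovotus, nifkufvit → nifkufvitus, …) follows the same rule: add -us.
So mepidit → mepiditus.

mepiditus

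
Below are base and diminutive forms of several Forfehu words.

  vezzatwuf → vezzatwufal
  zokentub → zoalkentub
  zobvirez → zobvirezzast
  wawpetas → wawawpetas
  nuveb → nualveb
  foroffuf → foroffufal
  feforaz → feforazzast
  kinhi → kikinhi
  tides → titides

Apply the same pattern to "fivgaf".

fivgafal

zobvirez and nuveb both have last vowel 'e' yet inflect differently (zobvirezzast, nualveb), so the last vowel is not what conditions the rule; the final letter is.
"fivgaf" ends in -f. The stems ending in -f (foroffuf → foroffufal, vezzatwuf → vezzatwufal) add -al.
So fivgaf → fivgafal.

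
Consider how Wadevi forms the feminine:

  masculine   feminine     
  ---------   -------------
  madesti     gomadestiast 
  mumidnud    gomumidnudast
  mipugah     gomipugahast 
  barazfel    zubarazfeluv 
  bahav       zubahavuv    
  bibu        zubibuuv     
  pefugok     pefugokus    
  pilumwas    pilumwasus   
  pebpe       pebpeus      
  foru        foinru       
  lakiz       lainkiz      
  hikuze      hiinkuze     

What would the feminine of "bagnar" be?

"bagnar" begins with b-. The stems beginning with b- (barazfel → zubarazfeluv, bahav → zubahavuv, bibu → zubibuuv) add zu- … -uv around the stem.
The other patterns: stems beginning with m- add go- … -ast around the stem; stems beginning with p- add -us; stems beginning with f-, h- or l- insert -in- after the first vowel.
So bagnar → zubagnaruv.

zubagnaruv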